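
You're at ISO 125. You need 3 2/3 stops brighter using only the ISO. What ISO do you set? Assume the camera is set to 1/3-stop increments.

ISO 1600

ISO: 125 → 160 → 200 → 250 → 320 → 400 → 500 → 640 → 800 → 1000 → 1250 → 1600 — 3 2/3 stops raised (brighter).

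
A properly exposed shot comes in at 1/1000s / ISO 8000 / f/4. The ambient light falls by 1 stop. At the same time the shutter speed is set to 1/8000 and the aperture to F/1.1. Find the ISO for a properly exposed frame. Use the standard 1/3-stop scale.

Scene light: 1 stop darker.
Shutter speed: 1/1000 → 1/1250 → 1/1600 → 1/2000 → 1/2500 → 1/3200 → 1/4000 → 1/5000 → 1/6400 → 1/8000 — 3 stops faster (darker).
Aperture: f/4 → f/3.5 → f/3.2 → f/2.8 → f/2.5 → f/2.2 → f/2 → f/1.8 → f/1.6 → f/1.4 → f/1.2 → f/1.1 — 3 2/3 stops larger aperture (brighter).
Net so far: 1/3 stop darker. ISO: 8000 → 10000.

ISO 10000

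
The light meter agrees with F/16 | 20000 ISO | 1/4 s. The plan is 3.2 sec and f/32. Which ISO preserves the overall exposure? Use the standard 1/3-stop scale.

ISO 6400

Shutter speed: 1/4 → 0.3 → 0.4 → 0.5 → 0.6 → 0.8 → 1 → 1.3 → 1.6 → 2 → 2.5 → 3.2 — 3 2/3 stops longer (brighter).
Aperture: f/16 → f/18 → f/20 → f/22 → f/25 → f/29 → f/32 — 2 stops smaller aperture (darker).
Net change so far: 1 2/3 stops brighter. Offset with the ISO: 20000 → 16000 → 12800 → 10000 → 8000 → 6400.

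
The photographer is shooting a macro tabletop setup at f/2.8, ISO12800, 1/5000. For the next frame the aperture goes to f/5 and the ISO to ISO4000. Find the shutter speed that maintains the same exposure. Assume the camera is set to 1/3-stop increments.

1/500s

Aperture: f/2.8 → f/3.2 → f/3.5 → f/4 → f/4.5 → f/5 — 1 2/3 stops smaller aperture (darker).
ISO: 12800 → 10000 → 8000 → 6400 → 5000 → 4000 — 1 2/3 stops lower (darker).
Net change so far: 3 1/3 stops darker. Offset with the shutter speed: 1/5000 → 1/4000 → 1/3200 → 1/2500 → 1/2000 → 1/1600 → 1/1250 → 1/1000 → 1/800 → 1/640 → 1/500.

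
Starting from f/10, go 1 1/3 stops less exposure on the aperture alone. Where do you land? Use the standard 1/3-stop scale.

f/16

Aperture: f/10 → f/11 → f/13 → f/14 → f/16 — 1 1/3 stops narrower (darker).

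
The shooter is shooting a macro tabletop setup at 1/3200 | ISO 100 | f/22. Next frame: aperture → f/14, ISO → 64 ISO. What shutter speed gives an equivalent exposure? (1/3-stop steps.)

1/5000s

Aperture: f/22 → f/20 → f/18 → f/16 → f/14 — 1 1/3 stops wider (brighter).
ISO: 100 → 80 → 64 — 2/3 stop dropped (darker).
Net change so far: 2/3 stop brighter. Offset with the shutter speed: 1/3200 → 1/4000 → 1/5000.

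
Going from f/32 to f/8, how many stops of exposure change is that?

f/32 → f/22 → f/16 → f/11 → f/8 — count the steps: 4 stops.

4 stops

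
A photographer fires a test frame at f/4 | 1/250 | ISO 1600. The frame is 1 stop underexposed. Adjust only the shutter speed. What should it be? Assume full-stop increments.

Underexposed by 1 stop → need 1 stop brighter.
Shutter speed: 1/250 → 1/125.

1/125s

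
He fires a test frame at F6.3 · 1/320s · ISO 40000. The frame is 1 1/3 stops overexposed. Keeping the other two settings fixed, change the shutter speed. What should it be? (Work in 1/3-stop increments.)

Overexposed by 1 1/3 stops → need 1 1/3 stops darker.
Shutter speed: 1/320 → 1/400 → 1/500 → 1/640 → 1/800.

1/800s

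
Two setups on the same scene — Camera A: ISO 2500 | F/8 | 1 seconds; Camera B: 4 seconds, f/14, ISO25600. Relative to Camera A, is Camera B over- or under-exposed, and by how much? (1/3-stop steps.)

3 2/3 stops brighter

Aperture: f/8 → f/9 → f/10 → f/11 → f/13 → f/14 — 1 2/3 stops stopped down (darker).
Shutter speed: 1 → 1.3 → 1.6 → 2 → 2.5 → 3.2 → 4 — 2 stops longer (brighter).
ISO: 2500 → 3200 → 4000 → 5000 → 6400 → 8000 → 10000 → 12800 → 16000 → 20000 → 25600 — 3 1/3 stops higher (brighter).
Net: −1 2/3 +2 +3 1/3 = +3 2/3 stops.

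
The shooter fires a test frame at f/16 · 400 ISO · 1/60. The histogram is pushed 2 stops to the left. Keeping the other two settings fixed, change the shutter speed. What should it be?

Underexposed by 2 stops → need 2 stops brighter.
Shutter speed: 1/60 → 1/30 → 1/15.

1/15s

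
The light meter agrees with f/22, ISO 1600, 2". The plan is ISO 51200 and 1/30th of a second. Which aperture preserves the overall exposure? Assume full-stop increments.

f/16

ISO: 1600 → 3200 → 6400 → 12800 → 25600 → 51200 — 5 stops higher (brighter).
Shutter speed: 2 → 1 → 1/2 → 1/4 → 1/8 → 1/15 → 1/30 — 6 stops faster (darker).
Net change so far: 1 stop darker. Offset with the aperture: f/22 → f/16.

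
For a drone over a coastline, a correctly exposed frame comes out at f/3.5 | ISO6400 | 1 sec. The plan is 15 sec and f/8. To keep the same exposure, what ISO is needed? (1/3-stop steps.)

ISO 2000

Shutter speed: 1 → 1.3 → 1.6 → 2 → 2.5 → 3.2 → 4 → 5 → 6 → 8 → 10 → 13 → 15 — 4 stops slower (brighter).
Aperture: f/3.5 → f/4 → f/4.5 → f/5 → f/5.6 → f/6.3 → f/7.1 → f/8 — 2 1/3 stops narrower (darker).
Net change so far: 1 2/3 stops brighter. Offset with the ISO: 6400 → 5000 → 4000 → 3200 → 2500 → 2000.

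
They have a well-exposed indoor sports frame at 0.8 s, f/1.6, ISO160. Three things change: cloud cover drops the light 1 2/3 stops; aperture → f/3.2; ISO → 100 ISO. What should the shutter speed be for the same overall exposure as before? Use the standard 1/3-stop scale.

Scene light: 1 2/3 stops darker.
Aperture: f/1.6 → f/1.8 → f/2 → f/2.2 → f/2.5 → f/2.8 → f/3.2 — 2 stops narrower (darker).
ISO: 160 → 125 → 100 — 2/3 stop dropped (darker).
Net so far: 4 1/3 stops darker. Shutter speed: 0.8 → 1 → 1.3 → 1.6 → 2 → 2.5 → 3.2 → 4 → 5 → 6 → 8 → 10 → 13 → 15.

15 s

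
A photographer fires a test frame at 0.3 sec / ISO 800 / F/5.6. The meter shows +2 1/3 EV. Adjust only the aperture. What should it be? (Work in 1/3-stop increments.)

f/13

Overexposed by 2 1/3 stops → need 2 1/3 stops darker.
Aperture: f/5.6 → f/6.3 → f/7.1 → f/8 → f/9 → f/10 → f/11 → f/13.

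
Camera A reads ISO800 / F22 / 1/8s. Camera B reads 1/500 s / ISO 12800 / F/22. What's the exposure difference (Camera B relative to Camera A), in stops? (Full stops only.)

Aperture: unchanged.
Shutter speed: 1/8 → 1/15 → 1/30 → 1/60 → 1/125 → 1/250 → 1/500 — 6 stops faster (darker).
ISO: 800 → 1600 → 3200 → 6400 → 12800 — 4 stops raised (brighter).
Net: −6 +4 = −2 stops.

2 stops darker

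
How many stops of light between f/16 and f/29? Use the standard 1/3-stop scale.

1 2/3 stops

f/16 → f/18 → f/20 → f/22 → f/25 → f/29 — count the steps: 5 third-stops = 1 2/3 stops.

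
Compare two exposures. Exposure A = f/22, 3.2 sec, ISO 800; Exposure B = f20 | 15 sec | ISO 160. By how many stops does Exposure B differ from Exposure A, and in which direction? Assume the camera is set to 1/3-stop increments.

1/3 stop brighter

Aperture: f/22 → f/20 — 1/3 stop opened up (brighter).
Shutter speed: 3.2 → 4 → 5 → 6 → 8 → 10 → 13 → 15 — 2 1/3 stops longer (brighter).
ISO: 800 → 640 → 500 → 400 → 320 → 250 → 200 → 160 — 2 1/3 stops dropped (darker).
Net: +1/3 +2 1/3 −2 1/3 = +1/3 stops.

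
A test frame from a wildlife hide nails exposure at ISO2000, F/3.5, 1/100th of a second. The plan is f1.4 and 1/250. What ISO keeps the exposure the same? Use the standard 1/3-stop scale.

Aperture: f/3.5 → f/3.2 → f/2.8 → f/2.5 → f/2.2 → f/2 → f/1.8 → f/1.6 → f/1.4 — 2 2/3 stops wider (brighter).
Shutter speed: 1/100 → 1/125 → 1/160 → 1/200 → 1/250 — 1 1/3 stops shorter (darker).
Net change so far: 1 1/3 stops brighter. Offset with the ISO: 2000 → 1600 → 1250 → 1000 → 800.

ISO 800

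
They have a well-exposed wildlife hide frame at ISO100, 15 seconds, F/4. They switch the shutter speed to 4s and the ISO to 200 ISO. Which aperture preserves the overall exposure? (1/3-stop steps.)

Shutter speed: 15 → 13 → 10 → 8 → 6 → 5 → 4 — 2 stops shorter (darker).
ISO: 100 → 125 → 160 → 200 — 1 stop higher (brighter).
Net change so far: 1 stop darker. Offset with the aperture: f/4 → f/3.5 → f/3.2 → f/2.8.

f/2.8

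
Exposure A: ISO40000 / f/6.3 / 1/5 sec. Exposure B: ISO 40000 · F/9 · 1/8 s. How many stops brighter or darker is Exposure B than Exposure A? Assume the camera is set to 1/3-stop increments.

1 2/3 stops darker

Aperture: f/6.3 → f/7.1 → f/8 → f/9 — 1 stop narrower (darker).
Shutter speed: 1/5 → 1/6 → 1/8 — 2/3 stop faster (darker).
ISO: unchanged.
Net: −1 −2/3 = −1 2/3 stops.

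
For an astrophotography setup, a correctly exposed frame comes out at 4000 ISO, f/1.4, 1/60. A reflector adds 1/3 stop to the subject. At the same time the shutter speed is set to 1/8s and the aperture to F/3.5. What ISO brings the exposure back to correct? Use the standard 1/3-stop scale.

Scene light: 1/3 stop brighter.
Shutter speed: 1/60 → 1/50 → 1/40 → 1/30 → 1/25 → 1/20 → 1/15 → 1/13 → 1/10 → 1/8 — 3 stops longer (brighter).
Aperture: f/1.4 → f/1.6 → f/1.8 → f/2 → f/2.2 → f/2.5 → f/2.8 → f/3.2 → f/3.5 — 2 2/3 stops smaller aperture (darker).
Net so far: 2/3 stop brighter. ISO: 4000 → 3200 → 2500.

ISO 2500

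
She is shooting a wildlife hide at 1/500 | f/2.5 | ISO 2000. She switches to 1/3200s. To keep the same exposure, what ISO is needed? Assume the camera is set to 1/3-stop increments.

ISO 12800

Shutter speed: 1/500 → 1/640 → 1/800 → 1/1000 → 1/1250 → 1/1600 → 1/2000 → 1/2500 → 1/3200 — 2 2/3 stops faster (darker).
Need 2 2/3 stops brighter from the ISO: 2000 → 2500 → 3200 → 4000 → 5000 → 6400 → 8000 → 10000 → 12800.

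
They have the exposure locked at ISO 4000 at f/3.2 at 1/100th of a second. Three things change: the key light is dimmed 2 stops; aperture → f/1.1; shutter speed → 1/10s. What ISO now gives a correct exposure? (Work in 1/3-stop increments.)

ISO 200

Scene light: 2 stops darker.
Aperture: f/3.2 → f/2.8 → f/2.5 → f/2.2 → f/2 → f/1.8 → f/1.6 → f/1.4 → f/1.2 → f/1.1 — 3 stops wider (brighter).
Shutter speed: 1/100 → 1/80 → 1/60 → 1/50 → 1/40 → 1/30 → 1/25 → 1/20 → 1/15 → 1/13 → 1/10 — 3 1/3 stops slower (brighter).
Net so far: 4 1/3 stops brighter. ISO: 4000 → 3200 → 2500 → 2000 → 1600 → 1250 → 1000 → 800 → 640 → 500 → 400 → 320 → 250 → 200.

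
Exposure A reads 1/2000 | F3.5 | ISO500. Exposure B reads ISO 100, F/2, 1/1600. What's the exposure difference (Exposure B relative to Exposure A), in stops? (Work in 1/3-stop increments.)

Aperture: f/3.5 → f/3.2 → f/2.8 → f/2.5 → f/2.2 → f/2 — 1 2/3 stops wider (brighter).
Shutter speed: 1/2000 → 1/1600 — 1/3 stop slower (brighter).
ISO: 500 → 400 → 320 → 250 → 200 → 160 → 125 → 100 — 2 1/3 stops lower (darker).
Net: +1 2/3 +1/3 −2 1/3 = −1/3 stops.

1/3 stop darker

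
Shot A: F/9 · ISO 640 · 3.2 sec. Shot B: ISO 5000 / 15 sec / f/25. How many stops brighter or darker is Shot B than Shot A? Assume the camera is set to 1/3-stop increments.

2 1/3 stops brighter

Aperture: f/9 → f/10 → f/11 → f/13 → f/14 → f/16 → f/18 → f/20 → f/22 → f/25 — 3 stops stopped down (darker).
Shutter speed: 3.2 → 4 → 5 → 6 → 8 → 10 → 13 → 15 — 2 1/3 stops longer (brighter).
ISO: 640 → 800 → 1000 → 1250 → 1600 → 2000 → 2500 → 3200 → 4000 → 5000 — 3 stops higher (brighter).
Net: −3 +2 1/3 +3 = +2 1/3 stops.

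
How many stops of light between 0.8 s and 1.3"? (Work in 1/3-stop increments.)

2/3 stop

0.8 → 1 → 1.3 — count the steps: 2 third-stops = 2/3 stop.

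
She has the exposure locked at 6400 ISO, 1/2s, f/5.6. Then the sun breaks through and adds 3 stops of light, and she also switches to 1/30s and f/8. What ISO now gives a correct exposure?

Scene light: 3 stops brighter.
Shutter speed: 1/2 → 1/4 → 1/8 → 1/15 → 1/30 — 4 stops faster (darker).
Aperture: f/5.6 → f/8 — 1 stop stopped down (darker).
Net so far: 2 stops darker. ISO: 6400 → 12800 → 25600.

ISO 25600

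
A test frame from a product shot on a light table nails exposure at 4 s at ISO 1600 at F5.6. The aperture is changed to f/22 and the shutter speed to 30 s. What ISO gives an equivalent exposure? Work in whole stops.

Aperture: f/5.6 → f/8 → f/11 → f/16 → f/22 — 4 stops stopped down (darker).
Shutter speed: 4 → 8 → 15 → 30 — 3 stops longer (brighter).
Net change so far: 1 stop darker. Offset with the ISO: 1600 → 3200.

ISO 3200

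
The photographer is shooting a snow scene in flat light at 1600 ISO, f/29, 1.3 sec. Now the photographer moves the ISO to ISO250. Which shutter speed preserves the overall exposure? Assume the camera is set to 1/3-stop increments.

8 s

ISO: 1600 → 1250 → 1000 → 800 → 640 → 500 → 400 → 320 → 250 — 2 2/3 stops lower (darker).
Need 2 2/3 stops brighter from the shutter speed: 1.3 → 1.6 → 2 → 2.5 → 3.2 → 4 → 5 → 6 → 8.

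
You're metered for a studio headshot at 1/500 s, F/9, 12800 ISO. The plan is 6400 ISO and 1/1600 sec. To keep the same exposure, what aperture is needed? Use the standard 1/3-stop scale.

ISO: 12800 → 10000 → 8000 → 6400 — 1 stop dropped (darker).
Shutter speed: 1/500 → 1/640 → 1/800 → 1/1000 → 1/1250 → 1/1600 — 1 2/3 stops shorter (darker).
Net change so far: 2 2/3 stops darker. Offset with the aperture: f/9 → f/8 → f/7.1 → f/6.3 → f/5.6 → f/5 → f/4.5 → f/4 → f/3.5.

f/3.5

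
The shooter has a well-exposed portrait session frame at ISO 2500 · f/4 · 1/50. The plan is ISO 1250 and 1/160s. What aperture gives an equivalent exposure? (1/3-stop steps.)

ISO: 2500 → 2000 → 1600 → 1250 — 1 stop dropped (darker).
Shutter speed: 1/50 → 1/60 → 1/80 → 1/100 → 1/125 → 1/160 — 1 2/3 stops shorter (darker).
Net change so far: 2 2/3 stops darker. Offset with the aperture: f/4 → f/3.5 → f/3.2 → f/2.8 → f/2.5 → f/2.2 → f/2 → f/1.8 → f/1.6.

f/1.6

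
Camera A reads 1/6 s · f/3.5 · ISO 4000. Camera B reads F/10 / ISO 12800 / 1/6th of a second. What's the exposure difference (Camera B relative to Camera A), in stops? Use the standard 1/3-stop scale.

1 1/3 stops darker

Aperture: f/3.5 → f/4 → f/4.5 → f/5 → f/5.6 → f/6.3 → f/7.1 → f/8 → f/9 → f/10 — 3 stops smaller aperture (darker).
Shutter speed: unchanged.
ISO: 4000 → 5000 → 6400 → 8000 → 10000 → 12800 — 1 2/3 stops raised (brighter).
Net: −3 +1 2/3 = −1 1/3 stops.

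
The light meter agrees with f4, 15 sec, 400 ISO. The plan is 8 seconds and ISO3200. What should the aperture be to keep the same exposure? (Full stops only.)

f/8

Shutter speed: 15 → 8 — 1 stop shorter (darker).
ISO: 400 → 800 → 1600 → 3200 — 3 stops raised (brighter).
Net change so far: 2 stops brighter. Offset with the aperture: f/4 → f/5.6 → f/8.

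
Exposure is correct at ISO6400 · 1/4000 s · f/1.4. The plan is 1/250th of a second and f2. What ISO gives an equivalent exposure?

Shutter speed: 1/4000 → 1/2000 → 1/1000 → 1/500 → 1/250 — 4 stops slower (brighter).
Aperture: f/1.4 → f/2 — 1 stop smaller aperture (darker).
Net change so far: 3 stops brighter. Offset with the ISO: 6400 → 3200 → 1600 → 800.

ISO 800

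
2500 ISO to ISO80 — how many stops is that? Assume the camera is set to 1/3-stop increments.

5 stops

2500 → 2000 → 1600 → 1250 → 1000 → 800 → 640 → 500 → 400 → 320 → 250 → 200 → 160 → 125 → 100 → 80 — count the steps: 15 third-stops = 5 stops.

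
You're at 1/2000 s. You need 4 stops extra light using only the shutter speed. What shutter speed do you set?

1/125s

Shutter speed: 1/2000 → 1/1000 → 1/500 → 1/250 → 1/125 — 4 stops longer (brighter).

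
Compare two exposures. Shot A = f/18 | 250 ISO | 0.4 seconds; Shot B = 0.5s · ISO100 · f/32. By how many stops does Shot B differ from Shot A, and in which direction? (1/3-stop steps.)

2 2/3 stops darker

Aperture: f/18 → f/20 → f/22 → f/25 → f/29 → f/32 — 1 2/3 stops narrower (darker).
Shutter speed: 0.4 → 0.5 — 1/3 stop longer (brighter).
ISO: 250 → 200 → 160 → 125 → 100 — 1 1/3 stops dropped (darker).
Net: −1 2/3 +1/3 −1 1/3 = −2 2/3 stops.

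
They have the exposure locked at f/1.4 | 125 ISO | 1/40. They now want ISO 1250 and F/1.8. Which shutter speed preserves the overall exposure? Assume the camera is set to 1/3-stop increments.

ISO: 125 → 160 → 200 → 250 → 320 → 400 → 500 → 640 → 800 → 1000 → 1250 — 3 1/3 stops higher (brighter).
Aperture: f/1.4 → f/1.6 → f/1.8 — 2/3 stop stopped down (darker).
Net change so far: 2 2/3 stops brighter. Offset with the shutter speed: 1/40 → 1/50 → 1/60 → 1/80 → 1/100 → 1/125 → 1/160 → 1/200 → 1/250.

1/250s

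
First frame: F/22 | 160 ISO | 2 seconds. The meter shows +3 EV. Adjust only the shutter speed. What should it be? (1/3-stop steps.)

1/4s

Overexposed by 3 stops → need 3 stops darker.
Shutter speed: 2 → 1.6 → 1.3 → 1 → 0.8 → 0.6 → 0.5 → 0.4 → 0.3 → 1/4.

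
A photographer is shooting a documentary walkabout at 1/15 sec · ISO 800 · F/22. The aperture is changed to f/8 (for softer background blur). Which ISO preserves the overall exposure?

ISO 100

Aperture: f/22 → f/16 → f/11 → f/8 — 3 stops larger aperture (brighter).
Need 3 stops darker from the ISO: 800 → 400 → 200 → 100.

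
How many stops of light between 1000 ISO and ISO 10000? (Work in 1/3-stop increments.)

3 1/3 stops

1000 → 1250 → 1600 → 2000 → 2500 → 3200 → 4000 → 5000 → 6400 → 8000 → 10000 — count the steps: 10 third-stops = 3 1/3 stops.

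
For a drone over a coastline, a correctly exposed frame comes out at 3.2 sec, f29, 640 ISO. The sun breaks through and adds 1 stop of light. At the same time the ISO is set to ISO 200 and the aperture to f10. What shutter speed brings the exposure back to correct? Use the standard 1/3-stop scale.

0.6 s

Scene light: 1 stop brighter.
ISO: 640 → 500 → 400 → 320 → 250 → 200 — 1 2/3 stops dropped (darker).
Aperture: f/29 → f/25 → f/22 → f/20 → f/18 → f/16 → f/14 → f/13 → f/11 → f/10 — 3 stops wider (brighter).
Net so far: 2 1/3 stops brighter. Shutter speed: 3.2 → 2.5 → 2 → 1.6 → 1.3 → 1 → 0.8 → 0.6.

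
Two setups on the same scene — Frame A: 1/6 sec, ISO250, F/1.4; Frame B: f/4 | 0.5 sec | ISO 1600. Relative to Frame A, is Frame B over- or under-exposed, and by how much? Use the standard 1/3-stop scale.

1 1/3 stops brighter

Aperture: f/1.4 → f/1.6 → f/1.8 → f/2 → f/2.2 → f/2.5 → f/2.8 → f/3.2 → f/3.5 → f/4 — 3 stops stopped down (darker).
Shutter speed: 1/6 → 1/5 → 1/4 → 0.3 → 0.4 → 0.5 — 1 2/3 stops longer (brighter).
ISO: 250 → 320 → 400 → 500 → 640 → 800 → 1000 → 1250 → 1600 — 2 2/3 stops higher (brighter).
Net: −3 +1 2/3 +2 2/3 = +1 1/3 stops.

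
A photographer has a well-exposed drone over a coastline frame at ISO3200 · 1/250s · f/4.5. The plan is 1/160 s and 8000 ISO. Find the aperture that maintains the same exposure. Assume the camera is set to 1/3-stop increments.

Shutter speed: 1/250 → 1/200 → 1/160 — 2/3 stop slower (brighter).
ISO: 3200 → 4000 → 5000 → 6400 → 8000 — 1 1/3 stops raised (brighter).
Net change so far: 2 stops brighter. Offset with the aperture: f/4.5 → f/5 → f/5.6 → f/6.3 → f/7.1 → f/8 → f/9.

f/9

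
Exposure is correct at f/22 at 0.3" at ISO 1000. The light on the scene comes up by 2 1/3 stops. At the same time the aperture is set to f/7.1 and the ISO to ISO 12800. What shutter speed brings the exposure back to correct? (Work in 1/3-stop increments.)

1/2000s

Scene light: 2 1/3 stops brighter.
Aperture: f/22 → f/20 → f/18 → f/16 → f/14 → f/13 → f/11 → f/10 → f/9 → f/8 → f/7.1 — 3 1/3 stops wider (brighter).
ISO: 1000 → 1250 → 1600 → 2000 → 2500 → 3200 → 4000 → 5000 → 6400 → 8000 → 10000 → 12800 — 3 2/3 stops higher (brighter).
Net so far: 9 1/3 stops brighter. Shutter speed: 0.3 → 1/4 → 1/5 → 1/6 → 1/8 → 1/10 → 1/13 → 1/15 → 1/20 → 1/25 → 1/30 → 1/40 → 1/50 → 1/60 → 1/80 → 1/100 → 1/125 → 1/160 → 1/200 → 1/250 → 1/320 → 1/400 → 1/500 → 1/640 → 1/800 → 1/1000 → 1/1250 → 1/1600 → 1/2000.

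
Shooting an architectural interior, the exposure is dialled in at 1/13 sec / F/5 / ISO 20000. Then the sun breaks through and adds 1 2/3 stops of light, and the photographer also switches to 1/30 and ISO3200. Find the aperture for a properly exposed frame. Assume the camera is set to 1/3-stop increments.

Scene light: 1 2/3 stops brighter.
Shutter speed: 1/13 → 1/15 → 1/20 → 1/25 → 1/30 — 1 1/3 stops shorter (darker).
ISO: 20000 → 16000 → 12800 → 10000 → 8000 → 6400 → 5000 → 4000 → 3200 — 2 2/3 stops lower (darker).
Net so far: 2 1/3 stops darker. Aperture: f/5 → f/4.5 → f/4 → f/3.5 → f/3.2 → f/2.8 → f/2.5 → f/2.2.

f/2.2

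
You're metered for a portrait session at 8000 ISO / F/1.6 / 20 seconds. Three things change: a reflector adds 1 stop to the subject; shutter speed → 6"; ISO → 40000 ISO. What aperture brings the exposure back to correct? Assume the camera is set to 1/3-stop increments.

f/2.8

Scene light: 1 stop brighter.
Shutter speed: 20 → 15 → 13 → 10 → 8 → 6 — 1 2/3 stops faster (darker).
ISO: 8000 → 10000 → 12800 → 16000 → 20000 → 25600 → 32000 → 40000 — 2 1/3 stops raised (brighter).
Net so far: 1 2/3 stops brighter. Aperture: f/1.6 → f/1.8 → f/2 → f/2.2 → f/2.5 → f/2.8.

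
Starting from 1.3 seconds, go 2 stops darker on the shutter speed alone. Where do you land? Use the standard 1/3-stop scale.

Shutter speed: 1.3 → 1 → 0.8 → 0.6 → 0.5 → 0.4 → 0.3 — 2 stops shorter (darker).

0.3 s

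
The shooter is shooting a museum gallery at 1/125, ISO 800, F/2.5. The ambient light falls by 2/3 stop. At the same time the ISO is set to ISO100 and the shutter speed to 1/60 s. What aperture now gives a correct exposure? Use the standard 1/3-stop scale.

Scene light: 2/3 stop darker.
ISO: 800 → 640 → 500 → 400 → 320 → 250 → 200 → 160 → 125 → 100 — 3 stops dropped (darker).
Shutter speed: 1/125 → 1/100 → 1/80 → 1/60 — 1 stop longer (brighter).
Net so far: 2 2/3 stops darker. Aperture: f/2.5 → f/2.2 → f/2 → f/1.8 → f/1.6 → f/1.4 → f/1.2 → f/1.1 → f/1.0.

f/1.0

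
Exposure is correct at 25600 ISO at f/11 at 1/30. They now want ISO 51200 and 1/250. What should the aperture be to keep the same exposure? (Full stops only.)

f/5.6

ISO: 25600 → 51200 — 1 stop raised (brighter).
Shutter speed: 1/30 → 1/60 → 1/125 → 1/250 — 3 stops shorter (darker).
Net change so far: 2 stops darker. Offset with the aperture: f/11 → f/8 → f/5.6.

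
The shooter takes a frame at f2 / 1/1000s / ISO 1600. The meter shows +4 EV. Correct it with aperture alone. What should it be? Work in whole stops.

f/8

Overexposed by 4 stops → need 4 stops darker.
Aperture: f/2 → f/2.8 → f/4 → f/5.6 → f/8.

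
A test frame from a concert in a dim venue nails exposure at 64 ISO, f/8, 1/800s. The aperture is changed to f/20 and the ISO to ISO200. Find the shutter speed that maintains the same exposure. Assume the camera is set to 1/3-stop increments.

Aperture: f/8 → f/9 → f/10 → f/11 → f/13 → f/14 → f/16 → f/18 → f/20 — 2 2/3 stops smaller aperture (darker).
ISO: 64 → 80 → 100 → 125 → 160 → 200 — 1 2/3 stops higher (brighter).
Net change so far: 1 stop darker. Offset with the shutter speed: 1/800 → 1/640 → 1/500 → 1/400.

1/400s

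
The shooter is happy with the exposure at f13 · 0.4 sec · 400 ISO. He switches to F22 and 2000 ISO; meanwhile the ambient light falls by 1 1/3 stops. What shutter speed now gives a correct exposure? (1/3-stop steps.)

Scene light: 1 1/3 stops darker.
Aperture: f/13 → f/14 → f/16 → f/18 → f/20 → f/22 — 1 2/3 stops smaller aperture (darker).
ISO: 400 → 500 → 640 → 800 → 1000 → 1250 → 1600 → 2000 — 2 1/3 stops raised (brighter).
Net so far: 2/3 stop darker. Shutter speed: 0.4 → 0.5 → 0.6.

0.6 s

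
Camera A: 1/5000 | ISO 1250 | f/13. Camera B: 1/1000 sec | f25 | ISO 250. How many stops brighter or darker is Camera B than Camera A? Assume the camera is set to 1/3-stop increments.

Aperture: f/13 → f/14 → f/16 → f/18 → f/20 → f/22 → f/25 — 2 stops smaller aperture (darker).
Shutter speed: 1/5000 → 1/4000 → 1/3200 → 1/2500 → 1/2000 → 1/1600 → 1/1250 → 1/1000 — 2 1/3 stops slower (brighter).
ISO: 1250 → 1000 → 800 → 640 → 500 → 400 → 320 → 250 — 2 1/3 stops lower (darker).
Net: −2 +2 1/3 −2 1/3 = −2 stops.

2 stops darker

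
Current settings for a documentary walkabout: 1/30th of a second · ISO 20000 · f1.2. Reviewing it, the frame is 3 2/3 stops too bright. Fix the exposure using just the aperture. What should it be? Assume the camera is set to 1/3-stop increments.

f/4.5

Overexposed by 3 2/3 stops → need 3 2/3 stops darker.
Aperture: f/1.2 → f/1.4 → f/1.6 → f/1.8 → f/2 → f/2.2 → f/2.5 → f/2.8 → f/3.2 → f/3.5 → f/4 → f/4.5.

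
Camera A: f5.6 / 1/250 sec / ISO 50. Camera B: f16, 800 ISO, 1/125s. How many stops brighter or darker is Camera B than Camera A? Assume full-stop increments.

Aperture: f/5.6 → f/8 → f/11 → f/16 — 3 stops smaller aperture (darker).
Shutter speed: 1/250 → 1/125 — 1 stop longer (brighter).
ISO: 50 → 100 → 200 → 400 → 800 — 4 stops higher (brighter).
Net: −3 +1 +4 = +2 stops.

2 stops brighter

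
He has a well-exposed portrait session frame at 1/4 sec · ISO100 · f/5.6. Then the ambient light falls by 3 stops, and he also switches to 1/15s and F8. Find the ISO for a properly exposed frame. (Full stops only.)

ISO 6400

Scene light: 3 stops darker.
Shutter speed: 1/4 → 1/8 → 1/15 — 2 stops faster (darker).
Aperture: f/5.6 → f/8 — 1 stop narrower (darker).
Net so far: 6 stops darker. ISO: 100 → 200 → 400 → 800 → 1600 → 3200 → 6400.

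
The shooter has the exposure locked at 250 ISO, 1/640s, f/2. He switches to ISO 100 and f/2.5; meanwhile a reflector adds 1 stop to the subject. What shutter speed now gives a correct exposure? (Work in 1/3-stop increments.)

Scene light: 1 stop brighter.
ISO: 250 → 200 → 160 → 125 → 100 — 1 1/3 stops lower (darker).
Aperture: f/2 → f/2.2 → f/2.5 — 2/3 stop stopped down (darker).
Net so far: 1 stop darker. Shutter speed: 1/640 → 1/500 → 1/400 → 1/320.

1/320s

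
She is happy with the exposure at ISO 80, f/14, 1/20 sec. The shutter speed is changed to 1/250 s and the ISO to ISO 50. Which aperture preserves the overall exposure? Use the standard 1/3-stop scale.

Shutter speed: 1/20 → 1/25 → 1/30 → 1/40 → 1/50 → 1/60 → 1/80 → 1/100 → 1/125 → 1/160 → 1/200 → 1/250 — 3 2/3 stops faster (darker).
ISO: 80 → 64 → 50 — 2/3 stop lower (darker).
Net change so far: 4 1/3 stops darker. Offset with the aperture: f/14 → f/13 → f/11 → f/10 → f/9 → f/8 → f/7.1 → f/6.3 → f/5.6 → f/5 → f/4.5 → f/4 → f/3.5 → f/3.2.

f/3.2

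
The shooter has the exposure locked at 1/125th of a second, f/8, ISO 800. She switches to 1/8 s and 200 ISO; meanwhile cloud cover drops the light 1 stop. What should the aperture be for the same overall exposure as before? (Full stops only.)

Scene light: 1 stop darker.
Shutter speed: 1/125 → 1/60 → 1/30 → 1/15 → 1/8 — 4 stops slower (brighter).
ISO: 800 → 400 → 200 — 2 stops dropped (darker).
Net so far: 1 stop brighter. Aperture: f/8 → f/11.

f/11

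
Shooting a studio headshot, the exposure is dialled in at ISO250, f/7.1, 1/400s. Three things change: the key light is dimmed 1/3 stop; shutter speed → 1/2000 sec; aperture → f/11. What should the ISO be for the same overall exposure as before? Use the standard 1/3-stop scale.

ISO 4000

Scene light: 1/3 stop darker.
Shutter speed: 1/400 → 1/500 → 1/640 → 1/800 → 1/1000 → 1/1250 → 1/1600 → 1/2000 — 2 1/3 stops faster (darker).
Aperture: f/7.1 → f/8 → f/9 → f/10 → f/11 — 1 1/3 stops narrower (darker).
Net so far: 4 stops darker. ISO: 250 → 320 → 400 → 500 → 640 → 800 → 1000 → 1250 → 1600 → 2000 → 2500 → 3200 → 4000.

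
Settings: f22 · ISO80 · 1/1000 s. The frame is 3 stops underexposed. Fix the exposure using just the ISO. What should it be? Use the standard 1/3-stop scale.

Underexposed by 3 stops → need 3 stops brighter.
ISO: 80 → 100 → 125 → 160 → 200 → 250 → 320 → 400 → 500 → 640.

ISO 640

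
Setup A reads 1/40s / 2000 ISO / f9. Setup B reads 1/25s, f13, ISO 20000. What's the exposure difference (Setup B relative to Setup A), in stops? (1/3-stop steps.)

Aperture: f/9 → f/10 → f/11 → f/13 — 1 stop stopped down (darker).
Shutter speed: 1/40 → 1/30 → 1/25 — 2/3 stop longer (brighter).
ISO: 2000 → 2500 → 3200 → 4000 → 5000 → 6400 → 8000 → 10000 → 12800 → 16000 → 20000 — 3 1/3 stops higher (brighter).
Net: −1 +2/3 +3 1/3 = +3 stops.

3 stops brighter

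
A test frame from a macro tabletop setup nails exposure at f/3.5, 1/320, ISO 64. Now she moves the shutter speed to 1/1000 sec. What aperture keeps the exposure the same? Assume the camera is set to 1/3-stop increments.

f/2

Shutter speed: 1/320 → 1/400 → 1/500 → 1/640 → 1/800 → 1/1000 — 1 2/3 stops faster (darker).
Need 1 2/3 stops brighter from the aperture: f/3.5 → f/3.2 → f/2.8 → f/2.5 → f/2.2 → f/2.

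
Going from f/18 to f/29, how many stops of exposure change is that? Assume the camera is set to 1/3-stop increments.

f/18 → f/20 → f/22 → f/25 → f/29 — count the steps: 4 third-stops = 1 1/3 stops.

1 1/3 stops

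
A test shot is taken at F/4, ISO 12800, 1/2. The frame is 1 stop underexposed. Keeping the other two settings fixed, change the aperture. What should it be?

f/2.8

Underexposed by 1 stop → need 1 stop brighter.
Aperture: f/4 → f/2.8.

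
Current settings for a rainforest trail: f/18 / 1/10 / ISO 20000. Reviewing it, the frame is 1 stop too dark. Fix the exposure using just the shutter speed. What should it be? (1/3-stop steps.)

Underexposed by 1 stop → need 1 stop brighter.
Shutter speed: 1/10 → 1/8 → 1/6 → 1/5.

1/5s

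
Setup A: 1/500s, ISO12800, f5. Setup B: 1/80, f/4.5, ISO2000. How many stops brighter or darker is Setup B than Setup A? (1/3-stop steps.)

Aperture: f/5 → f/4.5 — 1/3 stop larger aperture (brighter).
Shutter speed: 1/500 → 1/400 → 1/320 → 1/250 → 1/200 → 1/160 → 1/125 → 1/100 → 1/80 — 2 2/3 stops slower (brighter).
ISO: 12800 → 10000 → 8000 → 6400 → 5000 → 4000 → 3200 → 2500 → 2000 — 2 2/3 stops lower (darker).
Net: +1/3 +2 2/3 −2 2/3 = +1/3 stops.

1/3 stop brighter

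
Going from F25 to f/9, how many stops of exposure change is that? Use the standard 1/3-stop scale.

3 stops

f/25 → f/22 → f/20 → f/18 → f/16 → f/14 → f/13 → f/11 → f/10 → f/9 — count the steps: 9 third-stops = 3 stops.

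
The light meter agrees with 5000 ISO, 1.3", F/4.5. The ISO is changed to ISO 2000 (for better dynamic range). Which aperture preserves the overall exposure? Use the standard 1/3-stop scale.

f/2.8

ISO: 5000 → 4000 → 3200 → 2500 → 2000 — 1 1/3 stops lower (darker).
Need 1 1/3 stops brighter from the aperture: f/4.5 → f/4 → f/3.5 → f/3.2 → f/2.8.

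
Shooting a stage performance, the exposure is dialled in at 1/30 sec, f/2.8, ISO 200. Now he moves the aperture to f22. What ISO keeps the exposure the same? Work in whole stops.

Aperture: f/2.8 → f/4 → f/5.6 → f/8 → f/11 → f/16 → f/22 — 6 stops stopped down (darker).
Need 6 stops brighter from the ISO: 200 → 400 → 800 → 1600 → 3200 → 6400 → 12800.

ISO 12800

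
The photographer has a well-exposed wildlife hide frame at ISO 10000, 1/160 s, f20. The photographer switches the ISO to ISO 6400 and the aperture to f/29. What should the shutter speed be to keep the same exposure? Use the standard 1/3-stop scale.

1/50s

ISO: 10000 → 8000 → 6400 — 2/3 stop dropped (darker).
Aperture: f/20 → f/22 → f/25 → f/29 — 1 stop stopped down (darker).
Net change so far: 1 2/3 stops darker. Offset with the shutter speed: 1/160 → 1/125 → 1/100 → 1/80 → 1/60 → 1/50.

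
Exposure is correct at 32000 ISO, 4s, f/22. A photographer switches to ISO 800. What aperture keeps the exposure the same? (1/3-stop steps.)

f/3.5

ISO: 32000 → 25600 → 20000 → 16000 → 12800 → 10000 → 8000 → 6400 → 5000 → 4000 → 3200 → 2500 → 2000 → 1600 → 1250 → 1000 → 800 — 5 1/3 stops lower (darker).
Need 5 1/3 stops brighter from the aperture: f/22 → f/20 → f/18 → f/16 → f/14 → f/13 → f/11 → f/10 → f/9 → f/8 → f/7.1 → f/6.3 → f/5.6 → f/5 → f/4.5 → f/4 → f/3.5.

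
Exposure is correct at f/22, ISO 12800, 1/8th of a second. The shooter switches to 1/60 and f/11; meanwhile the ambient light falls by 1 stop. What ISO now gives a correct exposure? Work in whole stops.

ISO 51200

Scene light: 1 stop darker.
Shutter speed: 1/8 → 1/15 → 1/30 → 1/60 — 3 stops shorter (darker).
Aperture: f/22 → f/16 → f/11 — 2 stops opened up (brighter).
Net so far: 2 stops darker. ISO: 12800 → 25600 → 51200.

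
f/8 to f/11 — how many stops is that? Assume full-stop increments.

f/8 → f/11 — count the steps: 1 stop.

1 stop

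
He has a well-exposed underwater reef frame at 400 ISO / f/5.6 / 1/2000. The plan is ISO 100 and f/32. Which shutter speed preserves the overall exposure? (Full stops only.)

1/15s

ISO: 400 → 200 → 100 — 2 stops lower (darker).
Aperture: f/5.6 → f/8 → f/11 → f/16 → f/22 → f/32 — 5 stops stopped down (darker).
Net change so far: 7 stops darker. Offset with the shutter speed: 1/2000 → 1/1000 → 1/500 → 1/250 → 1/125 → 1/60 → 1/30 → 1/15.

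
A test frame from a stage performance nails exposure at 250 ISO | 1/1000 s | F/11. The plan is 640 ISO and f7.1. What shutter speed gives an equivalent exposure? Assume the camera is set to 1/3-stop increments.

ISO: 250 → 320 → 400 → 500 → 640 — 1 1/3 stops higher (brighter).
Aperture: f/11 → f/10 → f/9 → f/8 → f/7.1 — 1 1/3 stops opened up (brighter).
Net change so far: 2 2/3 stops brighter. Offset with the shutter speed: 1/1000 → 1/1250 → 1/1600 → 1/2000 → 1/2500 → 1/3200 → 1/4000 → 1/5000 → 1/6400.

1/6400s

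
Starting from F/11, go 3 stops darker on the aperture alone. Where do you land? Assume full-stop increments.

f/32

Aperture: f/11 → f/16 → f/22 → f/32 — 3 stops stopped down (darker).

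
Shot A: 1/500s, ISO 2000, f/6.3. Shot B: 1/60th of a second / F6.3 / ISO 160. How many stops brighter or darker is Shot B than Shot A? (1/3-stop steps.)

2/3 stop darker

Aperture: unchanged.
Shutter speed: 1/500 → 1/400 → 1/320 → 1/250 → 1/200 → 1/160 → 1/125 → 1/100 → 1/80 → 1/60 — 3 stops slower (brighter).
ISO: 2000 → 1600 → 1250 → 1000 → 800 → 640 → 500 → 400 → 320 → 250 → 200 → 160 — 3 2/3 stops lower (darker).
Net: +3 −3 2/3 = −2/3 stops.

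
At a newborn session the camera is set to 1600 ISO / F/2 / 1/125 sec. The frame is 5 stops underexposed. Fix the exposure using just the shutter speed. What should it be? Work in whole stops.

1/4s

Underexposed by 5 stops → need 5 stops brighter.
Shutter speed: 1/125 → 1/60 → 1/30 → 1/15 → 1/8 → 1/4.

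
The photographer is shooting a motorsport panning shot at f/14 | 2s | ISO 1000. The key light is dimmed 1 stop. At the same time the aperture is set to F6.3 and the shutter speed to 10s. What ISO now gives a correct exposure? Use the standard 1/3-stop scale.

Scene light: 1 stop darker.
Aperture: f/14 → f/13 → f/11 → f/10 → f/9 → f/8 → f/7.1 → f/6.3 — 2 1/3 stops wider (brighter).
Shutter speed: 2 → 2.5 → 3.2 → 4 → 5 → 6 → 8 → 10 — 2 1/3 stops slower (brighter).
Net so far: 3 2/3 stops brighter. ISO: 1000 → 800 → 640 → 500 → 400 → 320 → 250 → 200 → 160 → 125 → 100 → 80.

ISO 80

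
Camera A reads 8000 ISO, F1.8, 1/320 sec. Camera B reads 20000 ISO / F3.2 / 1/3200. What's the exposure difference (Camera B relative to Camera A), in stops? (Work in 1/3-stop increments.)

Aperture: f/1.8 → f/2 → f/2.2 → f/2.5 → f/2.8 → f/3.2 — 1 2/3 stops smaller aperture (darker).
Shutter speed: 1/320 → 1/400 → 1/500 → 1/640 → 1/800 → 1/1000 → 1/1250 → 1/1600 → 1/2000 → 1/2500 → 1/3200 — 3 1/3 stops faster (darker).
ISO: 8000 → 10000 → 12800 → 16000 → 20000 — 1 1/3 stops raised (brighter).
Net: −1 2/3 −3 1/3 +1 1/3 = −3 2/3 stops.

3 2/3 stops darker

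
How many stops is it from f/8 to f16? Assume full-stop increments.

f/8 → f/11 → f/16 — count the steps: 2 stops.

2 stops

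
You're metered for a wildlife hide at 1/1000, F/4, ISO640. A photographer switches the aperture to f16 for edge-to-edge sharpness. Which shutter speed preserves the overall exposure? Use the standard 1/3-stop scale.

Aperture: f/4 → f/4.5 → f/5 → f/5.6 → f/6.3 → f/7.1 → f/8 → f/9 → f/10 → f/11 → f/13 → f/14 → f/16 — 4 stops smaller aperture (darker).
Need 4 stops brighter from the shutter speed: 1/1000 → 1/800 → 1/640 → 1/500 → 1/400 → 1/320 → 1/250 → 1/200 → 1/160 → 1/125 → 1/100 → 1/80 → 1/60.

1/60s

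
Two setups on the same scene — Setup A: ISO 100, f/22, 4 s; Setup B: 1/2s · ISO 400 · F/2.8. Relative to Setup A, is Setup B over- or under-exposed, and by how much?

Aperture: f/22 → f/16 → f/11 → f/8 → f/5.6 → f/4 → f/2.8 — 6 stops opened up (brighter).
Shutter speed: 4 → 2 → 1 → 1/2 — 3 stops shorter (darker).
ISO: 100 → 200 → 400 — 2 stops raised (brighter).
Net: +6 −3 +2 = +5 stops.

5 stops brighter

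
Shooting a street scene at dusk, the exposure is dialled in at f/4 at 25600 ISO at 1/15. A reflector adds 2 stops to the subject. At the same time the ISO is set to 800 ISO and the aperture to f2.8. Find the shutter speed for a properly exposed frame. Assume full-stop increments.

1/4s

Scene light: 2 stops brighter.
ISO: 25600 → 12800 → 6400 → 3200 → 1600 → 800 — 5 stops lower (darker).
Aperture: f/4 → f/2.8 — 1 stop larger aperture (brighter).
Net so far: 2 stops darker. Shutter speed: 1/15 → 1/8 → 1/4.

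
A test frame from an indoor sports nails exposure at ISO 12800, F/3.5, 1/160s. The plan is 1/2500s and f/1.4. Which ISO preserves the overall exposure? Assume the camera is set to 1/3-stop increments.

ISO 32000

Shutter speed: 1/160 → 1/200 → 1/250 → 1/320 → 1/400 → 1/500 → 1/640 → 1/800 → 1/1000 → 1/1250 → 1/1600 → 1/2000 → 1/2500 — 4 stops faster (darker).
Aperture: f/3.5 → f/3.2 → f/2.8 → f/2.5 → f/2.2 → f/2 → f/1.8 → f/1.6 → f/1.4 — 2 2/3 stops larger aperture (brighter).
Net change so far: 1 1/3 stops darker. Offset with the ISO: 12800 → 16000 → 20000 → 25600 → 32000.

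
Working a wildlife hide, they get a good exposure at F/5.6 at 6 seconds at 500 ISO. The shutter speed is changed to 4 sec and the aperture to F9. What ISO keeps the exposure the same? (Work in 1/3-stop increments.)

ISO 2000

Shutter speed: 6 → 5 → 4 — 2/3 stop shorter (darker).
Aperture: f/5.6 → f/6.3 → f/7.1 → f/8 → f/9 — 1 1/3 stops stopped down (darker).
Net change so far: 2 stops darker. Offset with the ISO: 500 → 640 → 800 → 1000 → 1250 → 1600 → 2000.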